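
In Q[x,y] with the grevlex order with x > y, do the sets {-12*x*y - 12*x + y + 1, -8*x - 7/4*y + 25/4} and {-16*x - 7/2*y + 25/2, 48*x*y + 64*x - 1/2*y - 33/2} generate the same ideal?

Since reduced Gröbner bases are canonical representatives of ideals under a given ordering, it suffices to compute and compare them.
Buchberger on the first generating set:
f_1 = -12*x*y - 12*x + y + 1, LT = x*y.
f_2 = -8*x - 7/4*y + 25/4, LT = x.

S(f_1,f_2): lcm = x*y. S = -7/32*y**2 + x + 67/96*y - 1/12.
  leading term y**2: no divisor's leading term divides it; move -7/32*y**2 to the remainder.
  leading term x: subtract (-1/8)·f_2 from x + 67/96*y - 1/12 → 23/48*y + 67/96
  leading term y: no divisor's leading term divides it; move 23/48*y to the remainder.
  leading term 1: no divisor's leading term divides it; move 67/96 to the remainder.
  remainder -7/32*y**2 + 23/48*y + 67/96 ≠ 0; add g_3 = -7/32*y**2 + 23/48*y + 67/96 to the basis.

S(f_1,g_3): lcm = x*y**2. S = 67/21*x*y - 1/12*y**2 + 67/21*x - 1/12*y.
  leading term x*y: subtract (-67/252)·f_1 from 67/21*x*y - 1/12*y**2 + 67/21*x - 1/12*y → -1/12*y**2 + 23/126*y + 67/252
  leading term y**2: subtract (8/21)·g_3 from -1/12*y**2 + 23/126*y + 67/252 → 0
  remainder 0.

S(f_2,g_3): leading monomials are coprime, so the S-polynomial reduces to 0 (Buchberger's first criterion).
Every S-polynomial of the final basis reduces to 0, so we have a Gröbner basis.
Inter-reduce: drop elements whose leading term is divisible by another's, tail-reduce, and make monic.
Reduced Gröbner basis: {y**2 - 46/21*y - 67/21, x + 7/32*y - 25/32}.

Buchberger on the second generating set:
h_1 = -16*x - 7/2*y + 25/2, LT = x.
h_2 = 48*x*y + 64*x - 1/2*y - 33/2, LT = x*y.

S(h_1,h_2): lcm = x*y. S = 7/32*y**2 - 4/3*x - 37/48*y + 11/32.
  leading term y**2: no divisor's leading term divides it; move 7/32*y**2 to the remainder.
  leading term x: subtract (1/12)·h_1 from -4/3*x - 37/48*y + 11/32 → -23/48*y - 67/96
  leading term y: no divisor's leading term divides it; move -23/48*y to the remainder.
  leading term 1: no divisor's leading term divides it; move -67/96 to the remainder.
  remainder 7/32*y**2 - 23/48*y - 67/96 ≠ 0; add k_3 = 7/32*y**2 - 23/48*y - 67/96 to the basis.

S(h_1,k_3): leading monomials are coprime, so the S-polynomial reduces to 0 (Buchberger's first criterion).
S(h_2,k_3): lcm = x*y**2. S = 74/21*x*y - 1/96*y**2 + 67/21*x - 11/32*y.
  leading term x*y: subtract (-37/168*y)·h_1 from 74/21*x*y - 1/96*y**2 + 67/21*x - 11/32*y → -25/32*y**2 + 67/21*x + 1619/672*y
  leading term y**2: subtract (-25/7)·k_3 from -25/32*y**2 + 67/21*x + 1619/672*y → 67/21*x + 67/96*y - 1675/672
  leading term x: subtract (-67/336)·h_1 from 67/21*x + 67/96*y - 1675/672 → 0
  remainder 0.

Every S-polynomial of the final basis reduces to 0, so we have a Gröbner basis.
Inter-reduce: drop elements whose leading term is divisible by another's, tail-reduce, and make monic.
Reduced Gröbner basis: {y**2 - 46/21*y - 67/21, x + 7/32*y - 25/32}.

Same reduced basis, so the two generating sets span the same ideal.

Yes, the ideals are equal.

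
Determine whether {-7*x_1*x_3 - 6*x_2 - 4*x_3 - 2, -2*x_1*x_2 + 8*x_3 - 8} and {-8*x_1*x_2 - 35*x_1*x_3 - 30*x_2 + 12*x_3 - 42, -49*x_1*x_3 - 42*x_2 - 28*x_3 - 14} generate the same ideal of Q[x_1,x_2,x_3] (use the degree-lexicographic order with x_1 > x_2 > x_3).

Since reduced Gröbner bases are canonical representatives of ideals under a given ordering, it suffices to compute and compare them.
Buchberger on the first generating set:
f_1 = -7*x_1*x_3 - 6*x_2 - 4*x_3 - 2, LT = x_1*x_3.
f_2 = -2*x_1*x_2 + 8*x_3 - 8, LT = x_1*x_2.

S(f_1,f_2): lcm = x_1*x_2*x_3. S = 6/7*x_2**2 + 4/7*x_2*x_3 + 4*x_3**2 + 2/7*x_2 - 4*x_3.
  leading term x_2**2: no divisor's leading term divides it; move 6/7*x_2**2 to the remainder.
  leading term x_2*x_3: no divisor's leading term divides it; move 4/7*x_2*x_3 to the remainder.
  leading term x_3**2: no divisor's leading term divides it; move 4*x_3**2 to the remainder.
  leading term x_2: no divisor's leading term divides it; move 2/7*x_2 to the remainder.
  leading term x_3: no divisor's leading term divides it; move -4*x_3 to the remainder.
  remainder 6/7*x_2**2 + 4/7*x_2*x_3 + 4*x_3**2 + 2/7*x_2 - 4*x_3 ≠ 0; add g_3 = 6/7*x_2**2 + 4/7*x_2*x_3 + 4*x_3**2 + 2/7*x_2 - 4*x_3 to the basis.

The other S-polynomials (S(f_1,g_3), S(f_2,g_3)) all reduce to 0 modulo the current basis, so we have a Gröbner basis.
Inter-reduce: drop elements whose leading term is divisible by another's, tail-reduce, and make monic.
Reduced Gröbner basis: {x_1*x_2 - 4*x_3 + 4, x_1*x_3 + 6/7*x_2 + 4/7*x_3 + 2/7, x_2**2 + 2/3*x_2*x_3 + 14/3*x_3**2 + 1/3*x_2 - 14/3*x_3}.

Buchberger on the second generating set:
h_1 = -8*x_1*x_2 - 35*x_1*x_3 - 30*x_2 + 12*x_3 - 42, LT = x_1*x_2.
h_2 = -49*x_1*x_3 - 42*x_2 - 28*x_3 - 14, LT = x_1*x_3.

S(h_1,h_2): lcm = x_1*x_2*x_3. S = 35/8*x_1*x_3**2 - 6/7*x_2**2 + 89/28*x_2*x_3 - 3/2*x_3**2 - 2/7*x_2 + 21/4*x_3.
  leading term x_1*x_3**2: subtract (-5/56*x_3)·h_2 from 35/8*x_1*x_3**2 - 6/7*x_2**2 + 89/28*x_2*x_3 - 3/2*x_3**2 - 2/7*x_2 + 21/4*x_3 → -6/7*x_2**2 - 4/7*x_2*x_3 - 4*x_3**2 - 2/7*x_2 + 4*x_3
  leading term x_2**2: no divisor's leading term divides it; move -6/7*x_2**2 to the remainder.
  leading term x_2*x_3: no divisor's leading term divides it; move -4/7*x_2*x_3 to the remainder.
  leading term x_3**2: no divisor's leading term divides it; move -4*x_3**2 to the remainder.
  leading term x_2: no divisor's leading term divides it; move -2/7*x_2 to the remainder.
  leading term x_3: no divisor's leading term divides it; move 4*x_3 to the remainder.
  remainder -6/7*x_2**2 - 4/7*x_2*x_3 - 4*x_3**2 - 2/7*x_2 + 4*x_3 ≠ 0; add k_3 = -6/7*x_2**2 - 4/7*x_2*x_3 - 4*x_3**2 - 2/7*x_2 + 4*x_3 to the basis.

The other S-polynomials (S(h_1,k_3), S(h_2,k_3)) all reduce to 0 modulo the current basis, so we have a Gröbner basis.
Inter-reduce: drop elements whose leading term is divisible by another's, tail-reduce, and make monic.
Reduced Gröbner basis: {x_1*x_2 - 4*x_3 + 4, x_1*x_3 + 6/7*x_2 + 4/7*x_3 + 2/7, x_2**2 + 2/3*x_2*x_3 + 14/3*x_3**2 + 1/3*x_2 - 14/3*x_3}.

The two bases agree; hence the ideals are identical.

Yes, the ideals are equal.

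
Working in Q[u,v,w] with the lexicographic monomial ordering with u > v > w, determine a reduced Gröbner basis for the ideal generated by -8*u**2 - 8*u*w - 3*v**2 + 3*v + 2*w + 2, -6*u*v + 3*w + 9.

This is the nonlinear analogue of row-reducing a linear system.

f_1 = -8*u**2 - 8*u*w - 3*v**2 + 3*v + 2*w + 2, LT = u**2.
f_2 = -6*u*v + 3*w + 9, LT = u*v.

S(f_1,f_2): lcm = u**2*v. S = u*v*w + 1/2*u*w + 3/2*u + 3/8*v**3 - 3/8*v**2 - 1/4*v*w - 1/4*v.
  reduce S modulo (f_1, f_2):
  remainder 1/2*u*w + 3/2*u + 3/8*v**3 - 3/8*v**2 - 1/4*v*w - 1/4*v + 1/2*w**2 + 3/2*w ≠ 0; add g_3 = 1/2*u*w + 3/2*u + 3/8*v**3 - 3/8*v**2 - 1/4*v*w - 1/4*v + 1/2*w**2 + 3/2*w to the basis.

S(f_2,g_3): lcm = u*v*w. S = -3*u*v - 3/4*v**4 + 3/4*v**3 + 1/2*v**2*w + 1/2*v**2 - v*w**2 - 3*v*w - 1/2*w**2 - 3/2*w.
  reduce S modulo (f_1, f_2, g_3):
  remainder -3/4*v**4 + 3/4*v**3 + 1/2*v**2*w + 1/2*v**2 - v*w**2 - 3*v*w - 1/2*w**2 - 3*w - 9/2 ≠ 0; add g_4 = -3/4*v**4 + 3/4*v**3 + 1/2*v**2*w + 1/2*v**2 - v*w**2 - 3*v*w - 1/2*w**2 - 3*w - 9/2 to the basis.

The other S-polynomials (S(f_1,g_3), S(f_1,g_4), S(f_2,g_4), S(g_3,g_4)) all reduce to 0 modulo the current basis, so we have a Gröbner basis.

G = {u**2 - 3*u - 3/4*v**3 + 9/8*v**2 + 1/2*v*w + 1/8*v - w**2 - 13/4*w - 1/4, u*v - 1/2*w - 3/2, u*w + 3*u + 3/4*v**3 - 3/4*v**2 - 1/2*v*w - 1/2*v + w**2 + 3*w, v**4 - v**3 - 2/3*v**2*w - 2/3*v**2 + 4/3*v*w**2 + 4*v*w + 2/3*w**2 + 4*w + 6}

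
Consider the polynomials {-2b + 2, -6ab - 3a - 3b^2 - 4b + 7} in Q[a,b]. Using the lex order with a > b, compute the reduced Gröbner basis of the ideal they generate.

G = {a, b - 1}

f_1 = -2b + 2, LT = b.
f_2 = -6ab - 3a - 3b^2 - 4b + 7, LT = ab.

S(f_1,f_2): lcm = ab. S = -3/2a - 1/2b^2 - 2/3b + 7/6.
  leading term a: no divisor's leading term divides it; move -3/2a to the remainder.
  leading term b^2: subtract (1/4b)·f_1 from -1/2b^2 - 2/3b + 7/6 → -7/6b + 7/6
  leading term b: subtract (7/12)·f_1 from -7/6b + 7/6 → 0
  remainder -3/2a ≠ 0; add g_3 = -3/2a to the basis.

The other S-polynomials (S(f_1,g_3), S(f_2,g_3)) all reduce to 0 modulo the current basis, so we have a Gröbner basis.
Inter-reduce: drop elements whose leading term is divisible by another's, tail-reduce, and make monic.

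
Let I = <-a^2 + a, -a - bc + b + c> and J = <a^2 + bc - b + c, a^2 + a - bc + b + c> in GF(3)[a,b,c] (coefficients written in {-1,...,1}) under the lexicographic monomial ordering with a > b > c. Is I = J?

Two ideals are equal iff their reduced Gröbner bases coincide (the reduced basis is unique for a fixed ordering).
Buchberger on the first generating set:
f_1 = -a^2 + a, LT = a^2.
f_2 = -a - bc + b + c, LT = a.

S(f_1,f_2): lcm = a^2. S = -abc + ab + ac - a.
  leading term abc: subtract (bc)·f_2 from -abc + ab + ac - a → ab + ac - a + b^2c^2 - b^2c - bc^2
  leading term ab: subtract (-b)·f_2 from ab + ac - a + b^2c^2 - b^2c - bc^2 → ac - a + b^2c^2 + b^2c + b^2 - bc^2 + bc
  leading term ac: subtract (-c)·f_2 from ac - a + b^2c^2 + b^2c + b^2 - bc^2 + bc → -a + b^2c^2 + b^2c + b^2 + bc^2 - bc + c^2
  leading term a: subtract (1)·f_2 from -a + b^2c^2 + b^2c + b^2 + bc^2 - bc + c^2 → b^2c^2 + b^2c + b^2 + bc^2 - b + c^2 - c
  leading term b^2c^2: no divisor's leading term divides it; move b^2c^2 to the remainder.
  leading term b^2c: no divisor's leading term divides it; move b^2c to the remainder.
  leading term b^2: no divisor's leading term divides it; move b^2 to the remainder.
  leading term bc^2: no divisor's leading term divides it; move bc^2 to the remainder.
  leading term b: no divisor's leading term divides it; move -b to the remainder.
  leading term c^2: no divisor's leading term divides it; move c^2 to the remainder.
  leading term c: no divisor's leading term divides it; move -c to the remainder.
  remainder b^2c^2 + b^2c + b^2 + bc^2 - b + c^2 - c ≠ 0; add g_3 = b^2c^2 + b^2c + b^2 + bc^2 - b + c^2 - c to the basis.

The other S-polynomials (S(f_1,g_3), S(f_2,g_3)) all reduce to 0 modulo the current basis, so we have a Gröbner basis.
Inter-reduce: drop elements whose leading term is divisible by another's, tail-reduce, and make monic.
Reduced Gröbner basis: {a + bc - b - c, b^2c^2 + b^2c + b^2 + bc^2 - b + c^2 - c}.

Buchberger on the second generating set:
h_1 = a^2 + bc - b + c, LT = a^2.
h_2 = a^2 + a - bc + b + c, LT = a^2.

S(h_1,h_2): lcm = a^2. S = -a - bc + b.
  leading term a: no divisor's leading term divides it; move -a to the remainder.
  leading term bc: no divisor's leading term divides it; move -bc to the remainder.
  leading term b: no divisor's leading term divides it; move b to the remainder.
  remainder -a - bc + b ≠ 0; add k_3 = -a - bc + b to the basis.

S(h_1,k_3): lcm = a^2. S = -abc + ab + bc - b + c.
  leading term abc: subtract (bc)·k_3 from -abc + ab + bc - b + c → ab + b^2c^2 - b^2c + bc - b + c
  leading term ab: subtract (-b)·k_3 from ab + b^2c^2 - b^2c + bc - b + c → b^2c^2 + b^2c + b^2 + bc - b + c
  leading term b^2c^2: no divisor's leading term divides it; move b^2c^2 to the remainder.
  leading term b^2c: no divisor's leading term divides it; move b^2c to the remainder.
  leading term b^2: no divisor's leading term divides it; move b^2 to the remainder.
  leading term bc: no divisor's leading term divides it; move bc to the remainder.
  leading term b: no divisor's leading term divides it; move -b to the remainder.
  leading term c: no divisor's leading term divides it; move c to the remainder.
  remainder b^2c^2 + b^2c + b^2 + bc - b + c ≠ 0; add k_4 = b^2c^2 + b^2c + b^2 + bc - b + c to the basis.

The other S-polynomials (S(h_2,k_3), S(h_1,k_4), S(h_2,k_4), S(k_3,k_4)) all reduce to 0 modulo the current basis, so we have a Gröbner basis.
Inter-reduce: drop elements whose leading term is divisible by another's, tail-reduce, and make monic.
Reduced Gröbner basis: {a + bc - b, b^2c^2 + b^2c + b^2 + bc - b + c}.

Since the reduced bases disagree, the two ideals are not the same.
The same test decides containment: I ⊆ J iff every generator of I reduces to 0 modulo a Gröbner basis of J.

No, the ideals differ.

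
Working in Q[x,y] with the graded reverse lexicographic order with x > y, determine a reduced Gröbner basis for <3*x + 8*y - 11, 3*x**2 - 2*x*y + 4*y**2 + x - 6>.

f_1 = 3*x + 8*y - 11, LT = x.
f_2 = 3*x**2 - 2*x*y + 4*y**2 + x - 6, LT = x**2.

S(f_1,f_2): lcm = x**2. S = 10/3*x*y - 4/3*y**2 - 4*x + 2.
  leading term x*y: subtract (10/9*y)·f_1 from 10/3*x*y - 4/3*y**2 - 4*x + 2 → -92/9*y**2 - 4*x + 110/9*y + 2
  leading term y**2: no divisor's leading term divides it; move -92/9*y**2 to the remainder.
  leading term x: subtract (-4/3)·f_1 from -4*x + 110/9*y + 2 → 206/9*y - 38/3
  leading term y: no divisor's leading term divides it; move 206/9*y to the remainder.
  leading term 1: no divisor's leading term divides it; move -38/3 to the remainder.
  remainder -92/9*y**2 + 206/9*y - 38/3 ≠ 0; add g_3 = -92/9*y**2 + 206/9*y - 38/3 to the basis.

The other S-polynomials (S(f_1,g_3), S(f_2,g_3)) all reduce to 0 modulo the current basis, so we have a Gröbner basis.
Inter-reduce: drop elements whose leading term is divisible by another's, tail-reduce, and make monic.

G = {y**2 - 103/46*y + 57/46, x + 8/3*y - 11/3}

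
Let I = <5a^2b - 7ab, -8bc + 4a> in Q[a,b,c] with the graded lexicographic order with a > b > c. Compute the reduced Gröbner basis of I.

f_1 = 5a^2b - 7ab, LT = a^2b.
f_2 = -8bc + 4a, LT = bc.

S(f_1,f_2): lcm = a^2bc. S = 1/2a^3 - 7/5abc.
  leading term a^3: no divisor's leading term divides it; move 1/2a^3 to the remainder.
  leading term abc: subtract (7/40a)·f_2 from -7/5abc → -7/10a^2
  leading term a^2: no divisor's leading term divides it; move -7/10a^2 to the remainder.
  remainder 1/2a^3 - 7/10a^2 ≠ 0; add g_3 = 1/2a^3 - 7/10a^2 to the basis.

S(f_1,g_3): lcm = a^3b. S = 0.
  remainder 0.

S(f_2,g_3): leading monomials are coprime, so the S-polynomial reduces to 0 (Buchberger's first criterion).
Every S-polynomial of the final basis reduces to 0, so we have a Gröbner basis.

G = {a^3 - 7/5a^2, a^2b - 7/5ab, bc - 1/2a}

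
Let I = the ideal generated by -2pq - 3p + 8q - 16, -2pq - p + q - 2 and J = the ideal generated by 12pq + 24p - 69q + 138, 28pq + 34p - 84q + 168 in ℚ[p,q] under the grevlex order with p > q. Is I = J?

Yes, the ideals are equal.

For a fixed monomial order, each ideal has a unique reduced Gröbner basis; comparing bases decides equality.
Buchberger on the first generating set:
f_1 = -2pq - 3p + 8q - 16, LT = pq.
f_2 = -2pq - p + q - 2, LT = pq.

S(f_1,f_2): lcm = pq. S = p - 7/2q + 7.
  leading term p: no divisor's leading term divides it; move p to the remainder.
  leading term q: no divisor's leading term divides it; move -7/2q to the remainder.
  leading term 1: no divisor's leading term divides it; move 7 to the remainder.
  remainder p - 7/2q + 7 ≠ 0; add g_3 = p - 7/2q + 7 to the basis.

S(f_1,g_3): lcm = pq. S = 7/2q² + 3/2p - 11q + 8.
  leading term q²: no divisor's leading term divides it; move 7/2q² to the remainder.
  leading term p: subtract (3/2)·g_3 from 3/2p - 11q + 8 → -23/4q - 5/2
  leading term q: no divisor's leading term divides it; move -23/4q to the remainder.
  leading term 1: no divisor's leading term divides it; move -5/2 to the remainder.
  remainder 7/2q² - 23/4q - 5/2 ≠ 0; add g_4 = 7/2q² - 23/4q - 5/2 to the basis.

The other S-polynomials (S(f_2,g_3), S(f_1,g_4), S(f_2,g_4), S(g_3,g_4)) all reduce to 0 modulo the current basis, so we have a Gröbner basis.
Inter-reduce: drop elements whose leading term is divisible by another's, tail-reduce, and make monic.
Reduced Gröbner basis: {q² - 23/14q - 5/7, p - 7/2q + 7}.

Buchberger on the second generating set:
h_1 = 12pq + 24p - 69q + 138, LT = pq.
h_2 = 28pq + 34p - 84q + 168, LT = pq.

S(h_1,h_2): lcm = pq. S = 11/14p - 11/4q + 11/2.
  leading term p: no divisor's leading term divides it; move 11/14p to the remainder.
  leading term q: no divisor's leading term divides it; move -11/4q to the remainder.
  leading term 1: no divisor's leading term divides it; move 11/2 to the remainder.
  remainder 11/14p - 11/4q + 11/2 ≠ 0; add k_3 = 11/14p - 11/4q + 11/2 to the basis.

S(h_1,k_3): lcm = pq. S = 7/2q² + 2p - 51/4q + 23/2.
  leading term q²: no divisor's leading term divides it; move 7/2q² to the remainder.
  leading term p: subtract (28/11)·k_3 from 2p - 51/4q + 23/2 → -23/4q - 5/2
  leading term q: no divisor's leading term divides it; move -23/4q to the remainder.
  leading term 1: no divisor's leading term divides it; move -5/2 to the remainder.
  remainder 7/2q² - 23/4q - 5/2 ≠ 0; add k_4 = 7/2q² - 23/4q - 5/2 to the basis.

The other S-polynomials (S(h_2,k_3), S(h_1,k_4), S(h_2,k_4), S(k_3,k_4)) all reduce to 0 modulo the current basis, so we have a Gröbner basis.
Inter-reduce: drop elements whose leading term is divisible by another's, tail-reduce, and make monic.
Reduced Gröbner basis: {q² - 23/14q - 5/7, p - 7/2q + 7}.

The two bases agree; hence the ideals are identical.
The same test decides containment: I ⊆ J iff every generator of I reduces to 0 modulo a Gröbner basis of J.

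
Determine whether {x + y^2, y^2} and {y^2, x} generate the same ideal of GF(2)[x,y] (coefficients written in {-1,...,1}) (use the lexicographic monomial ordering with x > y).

Two ideals are equal iff their reduced Gröbner bases coincide (the reduced basis is unique for a fixed ordering).
Buchberger on the first generating set:
f_1 = x + y^2, LT = x.
f_2 = y^2, LT = y^2.

S(f_1,f_2): leading monomials are coprime, so the S-polynomial reduces to 0 (Buchberger's first criterion).
Every S-polynomial of the final basis reduces to 0, so we have a Gröbner basis.
Inter-reduce: drop elements whose leading term is divisible by another's, tail-reduce, and make monic.
Reduced Gröbner basis: {x, y^2}.

Buchberger on the second generating set:
h_1 = y^2, LT = y^2.
h_2 = x, LT = x.

S(h_1,h_2): leading monomials are coprime, so the S-polynomial reduces to 0 (Buchberger's first criterion).
Every S-polynomial of the final basis reduces to 0, so we have a Gröbner basis.
Inter-reduce: drop elements whose leading term is divisible by another's, tail-reduce, and make monic.
Reduced Gröbner basis: {x, y^2}.

The two bases agree; hence the ideals are identical.

Yes, the ideals are equal.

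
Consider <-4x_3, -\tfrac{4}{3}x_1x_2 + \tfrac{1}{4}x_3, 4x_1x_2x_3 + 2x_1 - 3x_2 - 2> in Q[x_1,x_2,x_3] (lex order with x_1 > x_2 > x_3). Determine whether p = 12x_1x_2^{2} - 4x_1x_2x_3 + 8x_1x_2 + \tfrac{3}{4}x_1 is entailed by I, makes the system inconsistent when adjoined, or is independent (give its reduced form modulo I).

12x_1x_2^{2} - 4x_1x_2x_3 + 8x_1x_2 + \tfrac{3}{4}x_1 is independent of I; its normal form modulo I is \tfrac{9}{8}x_2 + \tfrac{3}{4}.

First compute the reduced Gröbner basis of I by Buchberger's algorithm.
f_1 = -4x_3, LT = x_3.
f_2 = -\tfrac{4}{3}x_1x_2 + \tfrac{1}{4}x_3, LT = x_1x_2.
f_3 = 4x_1x_2x_3 + 2x_1 - 3x_2 - 2, LT = x_1x_2x_3.

S(f_1,f_3): lcm = x_1x_2x_3. S = -\tfrac{1}{2}x_1 + \tfrac{3}{4}x_2 + \tfrac{1}{2}.
  leading term x_1: no divisor's leading term divides it; move -\tfrac{1}{2}x_1 to the remainder.
  leading term x_2: no divisor's leading term divides it; move \tfrac{3}{4}x_2 to the remainder.
  leading term 1: no divisor's leading term divides it; move \tfrac{1}{2} to the remainder.
  remainder -\tfrac{1}{2}x_1 + \tfrac{3}{4}x_2 + \tfrac{1}{2} ≠ 0; add h_4 = -\tfrac{1}{2}x_1 + \tfrac{3}{4}x_2 + \tfrac{1}{2} to the basis.

S(f_2,h_4): lcm = x_1x_2. S = \tfrac{3}{2}x_2^{2} + x_2 - \tfrac{3}{16}x_3.
  leading term x_2^{2}: no divisor's leading term divides it; move \tfrac{3}{2}x_2^{2} to the remainder.
  leading term x_2: no divisor's leading term divides it; move x_2 to the remainder.
  leading term x_3: subtract (\tfrac{3}{64})·f_1 from -\tfrac{3}{16}x_3 → 0
  remainder \tfrac{3}{2}x_2^{2} + x_2 ≠ 0; add h_5 = \tfrac{3}{2}x_2^{2} + x_2 to the basis.

The other S-polynomials (S(f_1,f_2), S(f_2,f_3), S(f_1,h_4), S(f_3,h_4), S(f_1,h_5), S(f_2,h_5), S(f_3,h_5), S(h_4,h_5)) all reduce to 0 modulo the current basis, so we have a Gröbner basis.
Inter-reduce: drop elements whose leading term is divisible by another's, tail-reduce, and make monic.
Reduced Gröbner basis: {x_1 - \tfrac{3}{2}x_2 - 1, x_2^{2} + \tfrac{2}{3}x_2, x_3}.
Label its elements g_1 = x_1 - \tfrac{3}{2}x_2 - 1, g_2 = x_2^{2} + \tfrac{2}{3}x_2, g_3 = x_3.

Reduce p = 12x_1x_2^{2} - 4x_1x_2x_3 + 8x_1x_2 + \tfrac{3}{4}x_1 modulo G:
  leading term x_1x_2^{2}: subtract (12x_2^{2})·g_1 from 12x_1x_2^{2} - 4x_1x_2x_3 + 8x_1x_2 + \tfrac{3}{4}x_1 → -4x_1x_2x_3 + 8x_1x_2 + \tfrac{3}{4}x_1 + 18x_2^{3} + 12x_2^{2}
  leading term x_1x_2x_3: subtract (-4x_2x_3)·g_1 from -4x_1x_2x_3 + 8x_1x_2 + \tfrac{3}{4}x_1 + 18x_2^{3} + 12x_2^{2} → 8x_1x_2 + \tfrac{3}{4}x_1 + 18x_2^{3} - 6x_2^{2}x_3 + 12x_2^{2} - 4x_2x_3
  leading term x_1x_2: subtract (8x_2)·g_1 from 8x_1x_2 + \tfrac{3}{4}x_1 + 18x_2^{3} - 6x_2^{2}x_3 + 12x_2^{2} - 4x_2x_3 → \tfrac{3}{4}x_1 + 18x_2^{3} - 6x_2^{2}x_3 + 24x_2^{2} - 4x_2x_3 + 8x_2
  leading term x_1: subtract (\tfrac{3}{4})·g_1 from \tfrac{3}{4}x_1 + 18x_2^{3} - 6x_2^{2}x_3 + 24x_2^{2} - 4x_2x_3 + 8x_2 → 18x_2^{3} - 6x_2^{2}x_3 + 24x_2^{2} - 4x_2x_3 + \tfrac{73}{8}x_2 + \tfrac{3}{4}
  leading term x_2^{3}: subtract (18x_2)·g_2 from 18x_2^{3} - 6x_2^{2}x_3 + 24x_2^{2} - 4x_2x_3 + \tfrac{73}{8}x_2 + \tfrac{3}{4} → -6x_2^{2}x_3 + 12x_2^{2} - 4x_2x_3 + \tfrac{73}{8}x_2 + \tfrac{3}{4}
  leading term x_2^{2}x_3: subtract (-6x_3)·g_2 from -6x_2^{2}x_3 + 12x_2^{2} - 4x_2x_3 + \tfrac{73}{8}x_2 + \tfrac{3}{4} → 12x_2^{2} + \tfrac{73}{8}x_2 + \tfrac{3}{4}
  leading term x_2^{2}: subtract (12)·g_2 from 12x_2^{2} + \tfrac{73}{8}x_2 + \tfrac{3}{4} → \tfrac{9}{8}x_2 + \tfrac{3}{4}
  leading term x_2: no divisor's leading term divides it; move \tfrac{9}{8}x_2 to the remainder.
  leading term 1: no divisor's leading term divides it; move \tfrac{3}{4} to the remainder.
  normal form = \tfrac{9}{8}x_2 + \tfrac{3}{4}.
The normal form is nonzero, so p ∉ I. Since p minus its normal form lies in I, I + (p) = I + (r) where r = \tfrac{9}{8}x_2 + \tfrac{3}{4}; decide whether this ideal is the whole ring.
Run Buchberger on G together with r (pairs among the g_i already reduce to 0 since G is a Gröbner basis):
g_1 = x_1 - \tfrac{3}{2}x_2 - 1, LT = x_1.
g_2 = x_2^{2} + \tfrac{2}{3}x_2, LT = x_2^{2}.
g_3 = x_3, LT = x_3.
r = \tfrac{9}{8}x_2 + \tfrac{3}{4}, LT = x_2.

The S-polynomials (S(g_1,g_2), S(g_1,g_3), S(g_1,r), S(g_2,g_3), S(g_2,r), S(g_3,r)) all reduce to 0 modulo the current basis, so we have a Gröbner basis.
Inter-reduce: drop elements whose leading term is divisible by another's, tail-reduce, and make monic.
Reduced Gröbner basis: {x_1, x_2 + \tfrac{2}{3}, x_3}.
The reduced Gröbner basis of I + (p) is {x_1, x_2 + \tfrac{2}{3}, x_3} ≠ {1}, a proper ideal, so the enlarged system stays consistent: p is independent of I, with normal form \tfrac{9}{8}x_2 + \tfrac{3}{4}.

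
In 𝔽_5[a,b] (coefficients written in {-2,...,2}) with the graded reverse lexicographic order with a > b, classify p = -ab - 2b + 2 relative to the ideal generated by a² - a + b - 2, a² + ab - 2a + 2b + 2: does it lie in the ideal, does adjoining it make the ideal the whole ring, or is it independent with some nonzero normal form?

Adjoining -ab - 2b + 2 makes the ideal the whole ring: the system is inconsistent.

First compute the reduced Gröbner basis of I by Buchberger's algorithm.
f_1 = a² - a + b - 2, LT = a².
f_2 = a² + ab - 2a + 2b + 2, LT = a².

S(f_1,f_2): lcm = a². S = -ab + a - b + 1.
  leading term ab: no divisor's leading term divides it; move -ab to the remainder.
  leading term a: no divisor's leading term divides it; move a to the remainder.
  leading term b: no divisor's leading term divides it; move -b to the remainder.
  leading term 1: no divisor's leading term divides it; move 1 to the remainder.
  remainder -ab + a - b + 1 ≠ 0; add h_3 = -ab + a - b + 1 to the basis.

S(f_1,h_3): lcm = a²b. S = a² - 2ab + b² + a - 2b.
  leading term a²: subtract (1)·f_1 from a² - 2ab + b² + a - 2b → -2ab + b² + 2a + 2b + 2
  leading term ab: subtract (2)·h_3 from -2ab + b² + 2a + 2b + 2 → b² - b
  leading term b²: no divisor's leading term divides it; move b² to the remainder.
  leading term b: no divisor's leading term divides it; move -b to the remainder.
  remainder b² - b ≠ 0; add h_4 = b² - b to the basis.

The other S-polynomials (S(f_2,h_3), S(f_1,h_4), S(f_2,h_4), S(h_3,h_4)) all reduce to 0 modulo the current basis, so we have a Gröbner basis.
Inter-reduce: drop elements whose leading term is divisible by another's, tail-reduce, and make monic.
Reduced Gröbner basis: {a² - a + b - 2, ab - a + b - 1, b² - b}.
Label its elements g_1 = a² - a + b - 2, g_2 = ab - a + b - 1, g_3 = b² - b.

Reduce p = -ab - 2b + 2 modulo G:
  leading term ab: subtract (-1)·g_2 from -ab - 2b + 2 → -a - b + 1
  leading term a: no divisor's leading term divides it; move -a to the remainder.
  leading term b: no divisor's leading term divides it; move -b to the remainder.
  leading term 1: no divisor's leading term divides it; move 1 to the remainder.
  normal form = -a - b + 1.
The normal form is nonzero, so p ∉ I. Since p minus its normal form lies in I, I + (p) = I + (r) where r = -a - b + 1; decide whether this ideal is the whole ring.
Run Buchberger on G together with r (pairs among the g_i already reduce to 0 since G is a Gröbner basis):
g_1 = a² - a + b - 2, LT = a².
g_2 = ab - a + b - 1, LT = ab.
g_3 = b² - b, LT = b².
r = -a - b + 1, LT = a.

S(g_1,r): lcm = a². S = -ab + b - 2.
  leading term ab: subtract (-1)·g_2 from -ab + b - 2 → -a + 2b + 2
  leading term a: subtract (1)·r from -a + 2b + 2 → -2b + 1
  leading term b: no divisor's leading term divides it; move -2b to the remainder.
  leading term 1: no divisor's leading term divides it; move 1 to the remainder.
  remainder -2b + 1 ≠ 0; add m_5 = -2b + 1 to the basis.

S(g_2,r): lcm = ab. S = -b² - a + 2b - 1.
  leading term b²: subtract (-1)·g_3 from -b² - a + 2b - 1 → -a + b - 1
  leading term a: subtract (1)·r from -a + b - 1 → 2b - 2
  leading term b: subtract (-1)·m_5 from 2b - 2 → -1
  leading term 1: no divisor's leading term divides it; move -1 to the remainder.
  remainder -1 ≠ 0; add m_6 = -1 to the basis.

The other S-polynomials (S(g_1,g_2), S(g_1,g_3), S(g_2,g_3), S(g_3,r), S(g_1,m_5), S(g_2,m_5), S(g_3,m_5), S(r,m_5), S(g_1,m_6), S(g_2,m_6), S(g_3,m_6), S(r,m_6), S(m_5,m_6)) all reduce to 0 modulo the current basis, so we have a Gröbner basis.
Inter-reduce: drop elements whose leading term is divisible by another's, tail-reduce, and make monic.
Reduced Gröbner basis: {1}.
The reduced Gröbner basis of I + (p) is {1}: the ideal is the whole ring, so the enlarged system has no common solution — adjoining p is inconsistent.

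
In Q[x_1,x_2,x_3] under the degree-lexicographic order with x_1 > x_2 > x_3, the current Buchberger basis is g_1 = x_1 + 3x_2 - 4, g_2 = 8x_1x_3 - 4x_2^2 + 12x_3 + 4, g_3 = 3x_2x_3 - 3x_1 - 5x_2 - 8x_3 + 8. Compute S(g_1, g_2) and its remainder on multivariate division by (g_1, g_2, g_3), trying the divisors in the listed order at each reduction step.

S(g_1, g_2) = 1/2x_2^2 + 3x_2x_3 - 11/2x_3 - 1/2; remainder on division = 1/2x_2^2 - 4x_2 + 5/2x_3 + 7/2.

lcm(LM(g_1), LM(g_2)) = x_1x_3.
S = (lcm/LT(g_1))·g_1 − (lcm/LT(g_2))·g_2 = 1/2x_2^2 + 3x_2x_3 - 11/2x_3 - 1/2.
Reduce S modulo (g_1, g_2, g_3) in that order:
  leading term x_2^2: no divisor's leading term divides it; move 1/2x_2^2 to the remainder.
  leading term x_2x_3: subtract (1)·g_3 from 3x_2x_3 - 11/2x_3 - 1/2 → 3x_1 + 5x_2 + 5/2x_3 - 17/2
  leading term x_1: subtract (3)·g_1 from 3x_1 + 5x_2 + 5/2x_3 - 17/2 → -4x_2 + 5/2x_3 + 7/2
  leading term x_2: no divisor's leading term divides it; move -4x_2 to the remainder.
  leading term x_3: no divisor's leading term divides it; move 5/2x_3 to the remainder.
  leading term 1: no divisor's leading term divides it; move 7/2 to the remainder.
The remainder 1/2x_2^2 - 4x_2 + 5/2x_3 + 7/2 is nonzero, so it would be added as the next basis element.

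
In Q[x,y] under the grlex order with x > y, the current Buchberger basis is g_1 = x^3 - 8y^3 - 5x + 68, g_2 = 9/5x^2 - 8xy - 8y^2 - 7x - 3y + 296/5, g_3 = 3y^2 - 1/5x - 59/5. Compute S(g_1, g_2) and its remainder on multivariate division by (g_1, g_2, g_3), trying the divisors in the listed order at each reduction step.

lcm(LM(g_1), LM(g_2)) = x^3.
S = (lcm/LT(g_1))·g_1 − (lcm/LT(g_2))·g_2 = 40/9x^2y + 40/9xy^2 - 8y^3 + 35/9x^2 + 5/3xy - 341/9x + 68.
Reduce S modulo (g_1, g_2, g_3) in that order:
  leading term x^2y: subtract (200/81y)·g_2 from 40/9x^2y + 40/9xy^2 - 8y^3 + 35/9x^2 + 5/3xy - 341/9x + 68 → 1960/81xy^2 + 952/81y^3 + 35/9x^2 + 1535/81xy + 200/27y^2 - 341/9x - 11840/81y + 68
  leading term xy^2: subtract (1960/243x)·g_3 from 1960/81xy^2 + 952/81y^3 + 35/9x^2 + 1535/81xy + 200/27y^2 - 341/9x - 11840/81y + 68 → 952/81y^3 + 1337/243x^2 + 1535/81xy + 200/27y^2 + 13921/243x - 11840/81y + 68
  leading term y^3: subtract (952/243y)·g_3 from 952/81y^3 + 1337/243x^2 + 1535/81xy + 200/27y^2 + 13921/243x - 11840/81y + 68 → 1337/243x^2 + 23977/1215xy + 200/27y^2 + 13921/243x - 121432/1215y + 68
  leading term x^2: subtract (6685/2187)·g_2 from 1337/243x^2 + 23977/1215xy + 200/27y^2 + 13921/243x - 121432/1215y + 68 → 483193/10935xy + 69680/2187y^2 + 172084/2187x - 330871/3645y - 247036/2187
  leading term xy: no divisor's leading term divides it; move 483193/10935xy to the remainder.
  leading term y^2: subtract (69680/6561)·g_3 from 69680/2187y^2 + 172084/2187x - 330871/3645y - 247036/2187 → 530188/6561x - 330871/3645y + 81116/6561
  leading term x: no divisor's leading term divides it; move 530188/6561x to the remainder.
  leading term y: no divisor's leading term divides it; move -330871/3645y to the remainder.
  leading term 1: no divisor's leading term divides it; move 81116/6561 to the remainder.
The remainder 483193/10935xy + 530188/6561x - 330871/3645y + 81116/6561 is nonzero, so it would be added as the next basis element.
An S-polynomial is built so that the two leading terms cancel; whether anything survives reduction is exactly the Gröbner-basis criterion.

S(g_1, g_2) = 40/9x^2y + 40/9xy^2 - 8y^3 + 35/9x^2 + 5/3xy - 341/9x + 68; remainder on division = 483193/10935xy + 530188/6561x - 330871/3645y + 81116/6561.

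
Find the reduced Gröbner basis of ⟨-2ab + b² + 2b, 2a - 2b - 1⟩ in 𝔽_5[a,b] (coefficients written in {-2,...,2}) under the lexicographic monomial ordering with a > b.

f_1 = -2ab + b² + 2b, LT = ab.
f_2 = 2a - 2b - 1, LT = a.

S(f_1,f_2): lcm = ab. S = -2b² + 2b.
  leading term b²: no divisor's leading term divides it; move -2b² to the remainder.
  leading term b: no divisor's leading term divides it; move 2b to the remainder.
  remainder -2b² + 2b ≠ 0; add g_3 = -2b² + 2b to the basis.

The other S-polynomials (S(f_1,g_3), S(f_2,g_3)) all reduce to 0 modulo the current basis, so we have a Gröbner basis.
Inter-reduce: drop elements whose leading term is divisible by another's, tail-reduce, and make monic.

G = {a - b + 2, b² - b}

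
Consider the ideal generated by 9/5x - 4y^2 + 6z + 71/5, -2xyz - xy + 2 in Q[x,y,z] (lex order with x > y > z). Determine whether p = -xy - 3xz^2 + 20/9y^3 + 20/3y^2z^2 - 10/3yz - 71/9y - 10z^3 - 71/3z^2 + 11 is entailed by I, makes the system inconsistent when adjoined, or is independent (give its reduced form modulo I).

First compute the reduced Gröbner basis of I by Buchberger's algorithm.
f_1 = 9/5x - 4y^2 + 6z + 71/5, LT = x.
f_2 = -2xyz - xy + 2, LT = xyz.

S(f_1,f_2): lcm = xyz. S = -1/2xy - 20/9y^3z + 10/3yz^2 + 71/9yz + 1.
  leading term xy: subtract (-5/18y)·f_1 from -1/2xy - 20/9y^3z + 10/3yz^2 + 71/9yz + 1 → -20/9y^3z - 10/9y^3 + 10/3yz^2 + 86/9yz + 71/18y + 1
  leading term y^3z: no divisor's leading term divides it; move -20/9y^3z to the remainder.
  leading term y^3: no divisor's leading term divides it; move -10/9y^3 to the remainder.
  leading term yz^2: no divisor's leading term divides it; move 10/3yz^2 to the remainder.
  leading term yz: no divisor's leading term divides it; move 86/9yz to the remainder.
  leading term y: no divisor's leading term divides it; move 71/18y to the remainder.
  leading term 1: no divisor's leading term divides it; move 1 to the remainder.
  remainder -20/9y^3z - 10/9y^3 + 10/3yz^2 + 86/9yz + 71/18y + 1 ≠ 0; add h_3 = -20/9y^3z - 10/9y^3 + 10/3yz^2 + 86/9yz + 71/18y + 1 to the basis.

S(f_1,h_3): leading monomials are coprime, so the S-polynomial reduces to 0 (Buchberger's first criterion).
S(f_2,h_3): lcm = xy^3z. S = 3/2xyz^2 + 43/10xyz + 71/40xy + 9/20x - y^2.
  leading term xyz^2: subtract (5/6yz^2)·f_1 from 3/2xyz^2 + 43/10xyz + 71/40xy + 9/20x - y^2 → 43/10xyz + 71/40xy + 9/20x + 10/3y^3z^2 - y^2 - 5yz^3 - 71/6yz^2
  leading term xyz: subtract (43/18yz)·f_1 from 43/10xyz + 71/40xy + 9/20x + 10/3y^3z^2 - y^2 - 5yz^3 - 71/6yz^2 → 71/40xy + 9/20x + 10/3y^3z^2 + 86/9y^3z - y^2 - 5yz^3 - 157/6yz^2 - 3053/90yz
  leading term xy: subtract (71/72y)·f_1 from 71/40xy + 9/20x + 10/3y^3z^2 + 86/9y^3z - y^2 - 5yz^3 - 157/6yz^2 - 3053/90yz → 9/20x + 10/3y^3z^2 + 86/9y^3z + 71/18y^3 - y^2 - 5yz^3 - 157/6yz^2 - 7171/180yz - 5041/360y
  leading term x: subtract (1/4)·f_1 from 9/20x + 10/3y^3z^2 + 86/9y^3z + 71/18y^3 - y^2 - 5yz^3 - 157/6yz^2 - 7171/180yz - 5041/360y → 10/3y^3z^2 + 86/9y^3z + 71/18y^3 - 5yz^3 - 157/6yz^2 - 7171/180yz - 5041/360y - 3/2z - 71/20
  leading term y^3z^2: subtract (-3/2z)·h_3 from 10/3y^3z^2 + 86/9y^3z + 71/18y^3 - 5yz^3 - 157/6yz^2 - 7171/180yz - 5041/360y - 3/2z - 71/20 → 71/9y^3z + 71/18y^3 - 71/6yz^2 - 3053/90yz - 5041/360y - 71/20
  leading term y^3z: subtract (-71/20)·h_3 from 71/9y^3z + 71/18y^3 - 71/6yz^2 - 3053/90yz - 5041/360y - 71/20 → 0
  remainder 0.

Every S-polynomial of the final basis reduces to 0, so we have a Gröbner basis.
Inter-reduce: drop elements whose leading term is divisible by another's, tail-reduce, and make monic.
Reduced Gröbner basis: {x - 20/9y^2 + 10/3z + 71/9, y^3z + 1/2y^3 - 3/2yz^2 - 43/10yz - 71/40y - 9/20}.
Label its elements g_1 = x - 20/9y^2 + 10/3z + 71/9, g_2 = y^3z + 1/2y^3 - 3/2yz^2 - 43/10yz - 71/40y - 9/20.

Reduce p = -xy - 3xz^2 + 20/9y^3 + 20/3y^2z^2 - 10/3yz - 71/9y - 10z^3 - 71/3z^2 + 11 modulo G:
  leading term xy: subtract (-y)·g_1 from -xy - 3xz^2 + 20/9y^3 + 20/3y^2z^2 - 10/3yz - 71/9y - 10z^3 - 71/3z^2 + 11 → -3xz^2 + 20/3y^2z^2 - 10z^3 - 71/3z^2 + 11
  leading term xz^2: subtract (-3z^2)·g_1 from -3xz^2 + 20/3y^2z^2 - 10z^3 - 71/3z^2 + 11 → 11
  leading term 1: no divisor's leading term divides it; move 11 to the remainder.
  normal form = 11.
The normal form is nonzero, so p ∉ I. Since p minus its normal form lies in I, I + (p) = I + (r) where r = 11; decide whether this ideal is the whole ring.
Here r = 11 is a nonzero constant, hence a unit: 1 ∈ I + (p), the Gröbner basis of I + (p) is {1}, and the enlarged system has no common solution — adjoining p is inconsistent.

Ideal membership is decidable via reduction modulo a Gröbner basis.

Adjoining -xy - 3xz^2 + 20/9y^3 + 20/3y^2z^2 - 10/3yz - 71/9y - 10z^3 - 71/3z^2 + 11 makes the ideal the whole ring: the system is inconsistent.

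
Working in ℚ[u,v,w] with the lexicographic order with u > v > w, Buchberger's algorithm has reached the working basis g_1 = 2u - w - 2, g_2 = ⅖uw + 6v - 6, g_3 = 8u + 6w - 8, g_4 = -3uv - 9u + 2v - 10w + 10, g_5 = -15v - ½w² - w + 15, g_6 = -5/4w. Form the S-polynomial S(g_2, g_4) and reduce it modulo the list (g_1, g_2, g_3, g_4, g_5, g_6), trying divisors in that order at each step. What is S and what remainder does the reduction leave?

S(g_2, g_4) = -3uw + 15v² + ⅔vw - 15v - 10/3w² + 10/3w; remainder on division = 0.

lcm(LM(g_2), LM(g_4)) = uvw.
S = (lcm/LT(g_2))·g_2 − (lcm/LT(g_4))·g_4 = -3uw + 15v² + ⅔vw - 15v - 10/3w² + 10/3w.
Reduce S modulo (g_1, g_2, g_3, g_4, g_5, g_6) in that order:
  leading term uw: subtract (-3/2w)·g_1 from -3uw + 15v² + ⅔vw - 15v - 10/3w² + 10/3w → 15v² + ⅔vw - 15v - 29/6w² + ⅓w
  leading term v²: subtract (-v)·g_5 from 15v² + ⅔vw - 15v - 29/6w² + ⅓w → -½vw² - ⅓vw - 29/6w² + ⅓w
  leading term vw²: subtract (1/30w²)·g_5 from -½vw² - ⅓vw - 29/6w² + ⅓w → -⅓vw + 1/60w⁴ + 1/30w³ - 16/3w² + ⅓w
  leading term vw: subtract (1/45w)·g_5 from -⅓vw + 1/60w⁴ + 1/30w³ - 16/3w² + ⅓w → 1/60w⁴ + 2/45w³ - 239/45w²
  leading term w⁴: subtract (-1/75w³)·g_6 from 1/60w⁴ + 2/45w³ - 239/45w² → 2/45w³ - 239/45w²
  leading term w³: subtract (-8/225w²)·g_6 from 2/45w³ - 239/45w² → -239/45w²
  leading term w²: subtract (956/225w)·g_6 from -239/45w² → 0
The remainder is 0, so this S-polynomial contributes no new basis element.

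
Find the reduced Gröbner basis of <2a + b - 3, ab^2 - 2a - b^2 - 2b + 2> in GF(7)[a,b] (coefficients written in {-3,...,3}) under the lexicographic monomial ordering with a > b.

f_1 = 2a + b - 3, LT = a.
f_2 = ab^2 - 2a - b^2 - 2b + 2, LT = ab^2.

S(f_1,f_2): lcm = ab^2. S = 2a - 3b^3 + 3b^2 + 2b - 2.
  leading term a: subtract (1)·f_1 from 2a - 3b^3 + 3b^2 + 2b - 2 → -3b^3 + 3b^2 + b + 1
  leading term b^3: no divisor's leading term divides it; move -3b^3 to the remainder.
  leading term b^2: no divisor's leading term divides it; move 3b^2 to the remainder.
  leading term b: no divisor's leading term divides it; move b to the remainder.
  leading term 1: no divisor's leading term divides it; move 1 to the remainder.
  remainder -3b^3 + 3b^2 + b + 1 ≠ 0; add g_3 = -3b^3 + 3b^2 + b + 1 to the basis.

S(f_1,g_3): leading monomials are coprime, so the S-polynomial reduces to 0 (Buchberger's first criterion).
S(f_2,g_3): lcm = ab^3. S = ab^2 + 3ab - 2a - b^3 - 2b^2 + 2b.
  leading term ab^2: subtract (-3b^2)·f_1 from ab^2 + 3ab - 2a - b^3 - 2b^2 + 2b → 3ab - 2a + 2b^3 + 3b^2 + 2b
  leading term ab: subtract (-2b)·f_1 from 3ab - 2a + 2b^3 + 3b^2 + 2b → -2a + 2b^3 - 2b^2 + 3b
  leading term a: subtract (-1)·f_1 from -2a + 2b^3 - 2b^2 + 3b → 2b^3 - 2b^2 - 3b - 3
  leading term b^3: subtract (-3)·g_3 from 2b^3 - 2b^2 - 3b - 3 → 0
  remainder 0.

Every S-polynomial of the final basis reduces to 0, so we have a Gröbner basis.
Inter-reduce: drop elements whose leading term is divisible by another's, tail-reduce, and make monic.

G = {a - 3b + 2, b^3 - b^2 + 2b + 2}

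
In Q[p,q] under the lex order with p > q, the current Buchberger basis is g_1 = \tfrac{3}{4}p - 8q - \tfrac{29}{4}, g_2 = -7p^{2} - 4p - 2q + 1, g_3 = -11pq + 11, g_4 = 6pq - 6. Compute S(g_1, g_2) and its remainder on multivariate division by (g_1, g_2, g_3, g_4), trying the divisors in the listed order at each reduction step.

lcm(LM(g_1), LM(g_2)) = p^{2}.
S = (lcm/LT(g_1))·g_1 − (lcm/LT(g_2))·g_2 = -\tfrac{32}{3}pq - \tfrac{215}{21}p - \tfrac{2}{7}q + \tfrac{1}{7}.
Reduce S modulo (g_1, g_2, g_3, g_4) in that order:
  leading term pq: subtract (-\tfrac{128}{9}q)·g_1 from -\tfrac{32}{3}pq - \tfrac{215}{21}p - \tfrac{2}{7}q + \tfrac{1}{7} → -\tfrac{215}{21}p - \tfrac{1024}{9}q^{2} - \tfrac{6514}{63}q + \tfrac{1}{7}
  leading term p: subtract (-\tfrac{860}{63})·g_1 from -\tfrac{215}{21}p - \tfrac{1024}{9}q^{2} - \tfrac{6514}{63}q + \tfrac{1}{7} → -\tfrac{1024}{9}q^{2} - \tfrac{13394}{63}q - \tfrac{6226}{63}
  leading term q^{2}: no divisor's leading term divides it; move -\tfrac{1024}{9}q^{2} to the remainder.
  leading term q: no divisor's leading term divides it; move -\tfrac{13394}{63}q to the remainder.
  leading term 1: no divisor's leading term divides it; move -\tfrac{6226}{63} to the remainder.
The remainder -\tfrac{1024}{9}q^{2} - \tfrac{13394}{63}q - \tfrac{6226}{63} is nonzero, so it would be added as the next basis element.

S(g_1, g_2) = -\tfrac{32}{3}pq - \tfrac{215}{21}p - \tfrac{2}{7}q + \tfrac{1}{7}; remainder on division = -\tfrac{1024}{9}q^{2} - \tfrac{13394}{63}q - \tfrac{6226}{63}.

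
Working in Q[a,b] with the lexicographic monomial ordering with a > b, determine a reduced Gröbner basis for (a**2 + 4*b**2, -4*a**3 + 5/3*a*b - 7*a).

G = {a**2 + 4*b**2, a*b**2 + 5/48*a*b - 7/16*a, b**4 + 5/48*b**3 - 7/16*b**2}

This is the nonlinear analogue of row-reducing a linear system.

f_1 = a**2 + 4*b**2, LT = a**2.
f_2 = -4*a**3 + 5/3*a*b - 7*a, LT = a**3.

S(f_1,f_2): lcm = a**3. S = 4*a*b**2 + 5/12*a*b - 7/4*a.
  reduce S modulo (f_1, f_2):
  remainder 4*a*b**2 + 5/12*a*b - 7/4*a ≠ 0; add g_3 = 4*a*b**2 + 5/12*a*b - 7/4*a to the basis.

S(f_1,g_3): lcm = a**2*b**2. S = -5/48*a**2*b + 7/16*a**2 + 4*b**4.
  reduce S modulo (f_1, f_2, g_3):
  remainder 4*b**4 + 5/12*b**3 - 7/4*b**2 ≠ 0; add g_4 = 4*b**4 + 5/12*b**3 - 7/4*b**2 to the basis.

The other S-polynomials (S(f_2,g_3), S(f_1,g_4), S(f_2,g_4), S(g_3,g_4)) all reduce to 0 modulo the current basis, so we have a Gröbner basis.
Inter-reduce: drop elements whose leading term is divisible by another's, tail-reduce, and make monic.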